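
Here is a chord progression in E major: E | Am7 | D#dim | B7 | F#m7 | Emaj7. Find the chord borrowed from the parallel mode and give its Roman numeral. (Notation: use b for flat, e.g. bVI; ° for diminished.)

iv7

In E major the diatonic chords are E, F#m, G#m, A, B, C#m, D#dim. E, D#dim, B7, F#m7 and Emaj7 all belong to that set. Am7 (A–C–E–G) is not: scale degree 4 in E major carries A (IV). In E minor the chord on that degree is Am7, so here it functions as iv7, borrowed from the parallel minor.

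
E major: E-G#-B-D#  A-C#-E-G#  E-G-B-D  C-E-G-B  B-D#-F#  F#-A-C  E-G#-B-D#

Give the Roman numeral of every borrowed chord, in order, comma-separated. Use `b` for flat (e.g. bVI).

i7, bVImaj7, ii°

In E major the diatonic chords are E, F#m, G#m, A, B, C#m, D#dim. E–G#–B–D# = Emaj7, A–C#–E–G# = Amaj7 and B–D#–F# = B are all diatonic. But E–G–B–D is foreign: the diatonic I on degree 1 is E, whereas Em7 comes from E minor. It is labeled i7. But C–E–G–B is foreign: the diatonic vi on degree 6 is C#m, whereas Cmaj7 comes from E minor. It is labeled bVImaj7. But F#–A–C is foreign: the diatonic ii on degree 2 is F#m, whereas F#dim comes from E minor. It is labeled ii°.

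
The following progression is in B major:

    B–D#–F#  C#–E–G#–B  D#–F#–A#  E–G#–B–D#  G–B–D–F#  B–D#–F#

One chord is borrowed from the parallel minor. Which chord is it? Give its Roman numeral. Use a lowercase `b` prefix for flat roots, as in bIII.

bVImaj7

B major has the diatonic set B, C#m, D#m, E, F#, G#m, A#dim. Of the given chords, B–D#–F# = B, C#–E–G#–B = C#m7, D#–F#–A# = D#m and E–G#–B–D# = Emaj7 are diatonic. G–B–D–F# doesn't fit — on degree 6 B major would have G#m (vi). Gmaj7 is the degree-6 chord of B minor, so it is the borrowed bVImaj7.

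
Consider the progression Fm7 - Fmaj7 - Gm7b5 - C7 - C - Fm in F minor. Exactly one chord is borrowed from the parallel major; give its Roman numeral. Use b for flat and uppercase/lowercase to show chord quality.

The diatonic triads in F minor (with V from harmonic minor) are Fm, Gdim, Ab, Bbm, C, Db, Eb. Fm7, Gm7b5, C7, C and Fm are all diatonic. But Fmaj7 (F–A–C–E) is foreign: the diatonic i on degree 1 is Fm, whereas Fmaj7 comes from F major. It is labeled Imaj7.

Imaj7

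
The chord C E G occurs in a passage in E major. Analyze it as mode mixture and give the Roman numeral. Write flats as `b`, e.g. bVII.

C is the lowered form of scale degree 6 in E major (the diatonic degree 6 is C#). Diatonically E major has C#m (vi) on that degree; C–E–G is instead the major chord native to E minor, so it takes the label bVI.

bVI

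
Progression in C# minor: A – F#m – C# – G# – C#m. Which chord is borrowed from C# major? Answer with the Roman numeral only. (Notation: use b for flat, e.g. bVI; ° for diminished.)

C# minor has the diatonic set C#m, D#dim, E, F#m, G#, A, B (with V from harmonic minor). Of the given chords, A, F#m, G# and C#m are diatonic. C# (C#–E#–G#) is not: scale degree 1 in C# minor carries C#m (i). In C# major the chord on that degree is C#, so here it functions as I, borrowed from the parallel major.

I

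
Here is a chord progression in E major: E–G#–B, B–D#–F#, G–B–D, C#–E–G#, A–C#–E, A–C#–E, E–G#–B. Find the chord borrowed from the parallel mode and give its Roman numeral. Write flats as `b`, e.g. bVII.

In E major the diatonic chords are E, F#m, G#m, A, B, C#m, D#dim. E–G#–B = E, B–D#–F# = B, C#–E–G# = C#m and A–C#–E = A all belong to that set. G–B–D doesn't fit — on degree 3 E major would have G#m (iii). G is the degree-3 chord of E minor, so it is the borrowed bIII.

bIII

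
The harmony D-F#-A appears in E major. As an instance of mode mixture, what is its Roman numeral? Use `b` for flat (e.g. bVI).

The root D is the lowered 7th scale degree — diatonically E major has D# there. Diatonically E major has D#dim (vii°) on that degree; D–F#–A is instead the major chord native to E minor, so it takes the label bVII.

bVII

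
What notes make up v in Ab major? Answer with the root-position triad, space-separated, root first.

The root, Eb, is scale degree 5 — the same note in Ab major and Ab minor; only the chord quality changes. Building the minor chord from the parallel minor on Eb: Eb–Gb–Bb.

Eb Gb Bb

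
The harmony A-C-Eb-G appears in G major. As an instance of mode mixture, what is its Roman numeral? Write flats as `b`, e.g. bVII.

iiø7

The root A is the diatonic 2nd degree of G major; the borrowing shows in the chord quality. A–C–Eb–G is a half-diminished-seventh chord — the form found in G minor, not the diatonic ii (Am). Borrowed into G major it is written iiø7.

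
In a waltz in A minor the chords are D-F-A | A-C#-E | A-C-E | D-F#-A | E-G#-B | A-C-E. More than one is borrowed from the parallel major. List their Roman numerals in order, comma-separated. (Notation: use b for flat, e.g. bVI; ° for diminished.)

I, IV

The diatonic triads in A minor (with V from harmonic minor) are Am, Bdim, C, Dm, E, F, G. D–F–A = Dm, A–C–E = Am and E–G#–B = E all belong to that set. A–C#–E doesn't fit — on degree 1 A minor would have Am (i). A is the degree-1 chord of A major, so it is the borrowed I. But D–F#–A is foreign: the diatonic iv on degree 4 is Dm, whereas D comes from A major. It is labeled IV.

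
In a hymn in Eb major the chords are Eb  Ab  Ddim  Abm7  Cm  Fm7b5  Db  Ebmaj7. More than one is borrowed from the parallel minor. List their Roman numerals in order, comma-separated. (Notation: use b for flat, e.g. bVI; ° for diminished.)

Eb major has the diatonic set Eb, Fm, Gm, Ab, Bb, Cm, Ddim. Eb, Ab, Ddim, Cm and Ebmaj7 all belong to that set. Abm7 (Ab–Cb–Eb–Gb) is not: scale degree 4 in Eb major carries Ab (IV). In Eb minor the chord on that degree is Abm7, so here it functions as iv7, borrowed from the parallel minor. Fm7b5 (F–Ab–Cb–Eb) is not: scale degree 2 in Eb major carries Fm (ii). In Eb minor the chord on that degree is Fm7b5, so here it functions as iiø7, borrowed from the parallel minor. Db (Db–F–Ab) is not: scale degree 7 in Eb major carries Ddim (vii°). In Eb minor the chord on that degree is Db, so here it functions as bVII, borrowed from the parallel minor.

iv7, iiø7, bVII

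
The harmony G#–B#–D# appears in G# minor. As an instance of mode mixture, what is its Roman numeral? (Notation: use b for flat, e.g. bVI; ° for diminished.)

I

G# is scale degree 1 in G# minor. G#–B#–D# is a major chord — the form found in G# major, not the diatonic i (G#m). Borrowed into G# minor it is written I.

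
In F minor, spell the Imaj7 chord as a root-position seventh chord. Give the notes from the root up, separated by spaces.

The root, F, is scale degree 1 — the same note in F minor and F major; only the chord quality changes. In F major the chord on F is F–A–C–E.

F A C E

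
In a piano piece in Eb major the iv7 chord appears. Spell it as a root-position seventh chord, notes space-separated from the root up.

The root, Ab, is scale degree 4 — the same note in Eb major and Eb minor; only the chord quality changes. Building the minor-seventh chord from the parallel minor on Ab: Ab–Cb–Eb–Gb.

Ab Cb Eb Gb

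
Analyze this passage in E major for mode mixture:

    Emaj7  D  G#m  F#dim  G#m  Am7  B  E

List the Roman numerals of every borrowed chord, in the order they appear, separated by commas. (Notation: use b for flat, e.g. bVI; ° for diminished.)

bVII, ii°, iv7

In E major the diatonic chords are E, F#m, G#m, A, B, C#m, D#dim. Emaj7, G#m, B and E all belong to that set. But D (D–F#–A) is foreign: the diatonic vii° on degree 7 is D#dim, whereas D comes from E minor. It is labeled bVII. But F#dim (F#–A–C) is foreign: the diatonic ii on degree 2 is F#m, whereas F#dim comes from E minor. It is labeled ii°. Am7 (A–C–E–G) doesn't fit — on degree 4 E major would have A (IV). Am7 is the degree-4 chord of E minor, so it is the borrowed iv7.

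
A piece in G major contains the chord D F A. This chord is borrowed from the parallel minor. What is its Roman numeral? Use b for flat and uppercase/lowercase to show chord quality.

v

The root D is the diatonic 5th degree of G major; the borrowing shows in the chord quality. D–F–A is a minor chord — the form found in G minor, not the diatonic V (D). Borrowed into G major it is written v.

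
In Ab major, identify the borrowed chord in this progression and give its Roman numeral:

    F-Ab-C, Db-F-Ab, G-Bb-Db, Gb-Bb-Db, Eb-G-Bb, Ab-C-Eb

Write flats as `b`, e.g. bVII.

In Ab major the diatonic chords are Ab, Bbm, Cm, Db, Eb, Fm, Gdim. F–Ab–C = Fm, Db–F–Ab = Db, G–Bb–Db = Gdim, Eb–G–Bb = Eb and Ab–C–Eb = Ab all belong to that set. But Gb–Bb–Db is foreign: the diatonic vii° on degree 7 is Gdim, whereas Gb comes from Ab minor. It is labeled bVII.

bVII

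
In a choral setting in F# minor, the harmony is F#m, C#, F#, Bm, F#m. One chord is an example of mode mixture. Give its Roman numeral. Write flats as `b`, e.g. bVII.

I

F# minor has the diatonic set F#m, G#dim, A, Bm, C#, D, E (with V from harmonic minor). F#m, C# and Bm are all diatonic. F# (F#–A#–C#) doesn't fit — on degree 1 F# minor would have F#m (i). F# is the degree-1 chord of F# major, so it is the borrowed I.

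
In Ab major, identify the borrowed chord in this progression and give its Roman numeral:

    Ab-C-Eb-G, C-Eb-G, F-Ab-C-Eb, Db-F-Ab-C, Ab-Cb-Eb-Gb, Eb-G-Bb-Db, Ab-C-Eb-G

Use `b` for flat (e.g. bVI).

Ab major has the diatonic set Ab, Bbm, Cm, Db, Eb, Fm, Gdim. Ab–C–Eb–G = Abmaj7, C–Eb–G = Cm, F–Ab–C–Eb = Fm7, Db–F–Ab–C = Dbmaj7 and Eb–G–Bb–Db = Eb7 are all diatonic. But Ab–Cb–Eb–Gb is foreign: the diatonic I on degree 1 is Ab, whereas Abm7 comes from Ab minor. It is labeled i7.

i7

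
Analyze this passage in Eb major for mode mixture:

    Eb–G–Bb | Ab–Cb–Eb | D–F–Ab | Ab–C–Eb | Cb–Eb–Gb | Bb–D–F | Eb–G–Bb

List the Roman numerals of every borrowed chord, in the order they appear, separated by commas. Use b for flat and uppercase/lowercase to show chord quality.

iv, bVI

The diatonic triads in Eb major are Eb, Fm, Gm, Ab, Bb, Cm, Ddim. Eb–G–Bb = Eb, D–F–Ab = Ddim, Ab–C–Eb = Ab and Bb–D–F = Bb all belong to that set. But Ab–Cb–Eb is foreign: the diatonic IV on degree 4 is Ab, whereas Abm comes from Eb minor. It is labeled iv. Cb–Eb–Gb is not: scale degree 6 in Eb major carries Cm (vi). In Eb minor the chord on that degree is Cb, so here it functions as bVI, borrowed from the parallel minor.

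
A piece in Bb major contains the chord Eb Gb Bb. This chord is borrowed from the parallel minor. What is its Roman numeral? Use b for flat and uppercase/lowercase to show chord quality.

iv

The root Eb is the diatonic 4th degree of Bb major; the borrowing shows in the chord quality. The diatonic chord on degree 4 would be Eb (IV), but Eb–Gb–Bb is the minor chord from Bb minor. As a borrowed chord it is labeled iv.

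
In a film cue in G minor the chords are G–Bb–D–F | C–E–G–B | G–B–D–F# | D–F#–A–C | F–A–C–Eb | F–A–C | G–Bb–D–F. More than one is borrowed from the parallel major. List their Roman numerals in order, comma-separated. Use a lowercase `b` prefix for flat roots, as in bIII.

In G minor (with V from harmonic minor) the diatonic chords are Gm, Adim, Bb, Cm, D, Eb, F. G–Bb–D–F = Gm7, D–F#–A–C = D7, F–A–C–Eb = F7 and F–A–C = F are all diatonic. C–E–G–B doesn't fit — on degree 4 G minor would have Cm (iv). Cmaj7 is the degree-4 chord of G major, so it is the borrowed IVmaj7. G–B–D–F# is not: scale degree 1 in G minor carries Gm (i). In G major the chord on that degree is Gmaj7, so here it functions as Imaj7, borrowed from the parallel major.

IVmaj7, Imaj7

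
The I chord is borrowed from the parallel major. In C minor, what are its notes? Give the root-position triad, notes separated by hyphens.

C-E-G

I is built on scale degree 1, which is C in both C minor and its parallel. Stacking thirds in C major on C gives C–E–G.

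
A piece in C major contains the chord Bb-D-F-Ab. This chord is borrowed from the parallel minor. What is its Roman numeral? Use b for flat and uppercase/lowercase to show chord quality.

bVII7

The root Bb is the lowered 7th scale degree — diatonically C major has B there. Diatonically C major has Bdim (vii°) on that degree; Bb–D–F–Ab is instead the dominant-seventh chord native to C minor, so it takes the label bVII7.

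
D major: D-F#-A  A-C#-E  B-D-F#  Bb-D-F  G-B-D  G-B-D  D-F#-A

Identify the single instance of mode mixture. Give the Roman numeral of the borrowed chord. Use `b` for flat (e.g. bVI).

D major has the diatonic set D, Em, F#m, G, A, Bm, C#dim. Of the given chords, D–F#–A = D, A–C#–E = A, B–D–F# = Bm and G–B–D = G are diatonic. But Bb–D–F is foreign: the diatonic vi on degree 6 is Bm, whereas Bb comes from D minor. It is labeled bVI.

bVI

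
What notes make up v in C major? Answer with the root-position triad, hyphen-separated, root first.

v is built on scale degree 5, which is G in both C major and its parallel. In C minor the chord on G is G–Bb–D.

G-Bb-D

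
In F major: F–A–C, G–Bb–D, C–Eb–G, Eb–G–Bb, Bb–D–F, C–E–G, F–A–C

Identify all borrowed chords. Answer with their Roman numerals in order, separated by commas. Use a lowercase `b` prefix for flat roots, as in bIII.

v, bVII

The diatonic triads in F major are F, Gm, Am, Bb, C, Dm, Edim. F–A–C = F, G–Bb–D = Gm, Bb–D–F = Bb and C–E–G = C all belong to that set. C–Eb–G doesn't fit — on degree 5 F major would have C (V). Cm is the degree-5 chord of F minor, so it is the borrowed v. But Eb–G–Bb is foreign: the diatonic vii° on degree 7 is Edim, whereas Eb comes from F minor. It is labeled bVII.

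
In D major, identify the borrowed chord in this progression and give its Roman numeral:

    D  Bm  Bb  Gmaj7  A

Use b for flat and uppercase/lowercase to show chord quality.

bVI

The diatonic triads in D major are D, Em, F#m, G, A, Bm, C#dim. D, Bm, Gmaj7 and A are all diatonic. Bb (Bb–D–F) doesn't fit — on degree 6 D major would have Bm (vi). Bb is the degree-6 chord of D minor, so it is the borrowed bVI.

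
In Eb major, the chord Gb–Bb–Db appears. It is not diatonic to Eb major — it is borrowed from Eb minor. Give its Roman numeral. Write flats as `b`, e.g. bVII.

bIII

In Eb major scale degree 3 is G; Gb is its lowered form, from Eb minor. Gb–Bb–Db is a major chord — the form found in Eb minor, not the diatonic iii (Gm). Borrowed into Eb major it is written bIII.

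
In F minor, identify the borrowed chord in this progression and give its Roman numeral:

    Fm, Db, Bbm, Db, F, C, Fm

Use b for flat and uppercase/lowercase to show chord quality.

F minor has the diatonic set Fm, Gdim, Ab, Bbm, C, Db, Eb (with V from harmonic minor). Of the given chords, Fm, Db, Bbm and C are diatonic. But F (F–A–C) is foreign: the diatonic i on degree 1 is Fm, whereas F comes from F major. It is labeled I.

I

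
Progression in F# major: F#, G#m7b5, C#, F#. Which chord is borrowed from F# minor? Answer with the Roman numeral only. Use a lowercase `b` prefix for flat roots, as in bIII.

In F# major the diatonic chords are F#, G#m, A#m, B, C#, D#m, E#dim. Of the given chords, F# and C# are diatonic. G#m7b5 (G#–B–D–F#) doesn't fit — on degree 2 F# major would have G#m (ii). G#m7b5 is the degree-2 chord of F# minor, so it is the borrowed iiø7.

iiø7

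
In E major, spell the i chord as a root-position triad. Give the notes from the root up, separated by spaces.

i is built on scale degree 1, which is E in both E major and its parallel. Stacking thirds in E minor on E gives E–G–B.

E G B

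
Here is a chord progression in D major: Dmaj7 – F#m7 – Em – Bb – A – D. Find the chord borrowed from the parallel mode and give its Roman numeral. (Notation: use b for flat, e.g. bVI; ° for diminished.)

The diatonic triads in D major are D, Em, F#m, G, A, Bm, C#dim. Dmaj7, F#m7, Em, A and D are all diatonic. But Bb (Bb–D–F) is foreign: the diatonic vi on degree 6 is Bm, whereas Bb comes from D minor. It is labeled bVI.

bVI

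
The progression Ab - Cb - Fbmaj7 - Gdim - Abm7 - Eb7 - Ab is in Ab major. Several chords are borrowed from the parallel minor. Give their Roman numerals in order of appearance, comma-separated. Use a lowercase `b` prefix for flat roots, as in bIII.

Ab major has the diatonic set Ab, Bbm, Cm, Db, Eb, Fm, Gdim. Ab, Gdim and Eb7 all belong to that set. But Cb (Cb–Eb–Gb) is foreign: the diatonic iii on degree 3 is Cm, whereas Cb comes from Ab minor. It is labeled bIII. But Fbmaj7 (Fb–Ab–Cb–Eb) is foreign: the diatonic vi on degree 6 is Fm, whereas Fbmaj7 comes from Ab minor. It is labeled bVImaj7. Abm7 (Ab–Cb–Eb–Gb) is not: scale degree 1 in Ab major carries Ab (I). In Ab minor the chord on that degree is Abm7, so here it functions as i7, borrowed from the parallel minor.

bIII, bVImaj7, i7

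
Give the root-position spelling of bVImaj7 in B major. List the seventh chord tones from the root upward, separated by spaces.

G B D F#

bVImaj7 is built on the lowered scale degree 6. In B major degree 6 is G#; lowered it becomes G. Stacking thirds in B minor on G gives G–B–D–F#.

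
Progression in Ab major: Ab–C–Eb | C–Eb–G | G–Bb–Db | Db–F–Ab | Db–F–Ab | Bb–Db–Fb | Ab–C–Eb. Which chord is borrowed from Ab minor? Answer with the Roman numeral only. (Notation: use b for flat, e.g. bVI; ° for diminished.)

ii°

The diatonic triads in Ab major are Ab, Bbm, Cm, Db, Eb, Fm, Gdim. Of the given chords, Ab–C–Eb = Ab, C–Eb–G = Cm, G–Bb–Db = Gdim and Db–F–Ab = Db are diatonic. Bb–Db–Fb is not: scale degree 2 in Ab major carries Bbm (ii). In Ab minor the chord on that degree is Bbdim, so here it functions as ii°, borrowed from the parallel minor.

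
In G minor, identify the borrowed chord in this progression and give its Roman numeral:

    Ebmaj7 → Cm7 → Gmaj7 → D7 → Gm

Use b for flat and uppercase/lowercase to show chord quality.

Imaj7

In G minor (with V from harmonic minor) the diatonic chords are Gm, Adim, Bb, Cm, D, Eb, F. Of the given chords, Ebmaj7, Cm7, D7 and Gm are diatonic. But Gmaj7 (G–B–D–F#) is foreign: the diatonic i on degree 1 is Gm, whereas Gmaj7 comes from G major. It is labeled Imaj7.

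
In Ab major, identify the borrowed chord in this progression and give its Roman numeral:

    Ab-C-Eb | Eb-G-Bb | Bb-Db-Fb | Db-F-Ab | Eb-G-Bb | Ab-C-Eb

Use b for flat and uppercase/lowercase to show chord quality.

The diatonic triads in Ab major are Ab, Bbm, Cm, Db, Eb, Fm, Gdim. Ab–C–Eb = Ab, Eb–G–Bb = Eb and Db–F–Ab = Db are all diatonic. Bb–Db–Fb doesn't fit — on degree 2 Ab major would have Bbm (ii). Bbdim is the degree-2 chord of Ab minor, so it is the borrowed ii°.

ii°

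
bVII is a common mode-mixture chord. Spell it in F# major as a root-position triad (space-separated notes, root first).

bVII is built on the lowered scale degree 7. In F# major degree 7 is E#; lowered it becomes E. Building the major chord from the parallel minor on E: E–G#–B.

E G# B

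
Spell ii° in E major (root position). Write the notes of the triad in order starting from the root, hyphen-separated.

ii° is built on scale degree 2, which is F# in both E major and its parallel. Stacking thirds in E minor on F# gives F#–A–C.

F#-A-C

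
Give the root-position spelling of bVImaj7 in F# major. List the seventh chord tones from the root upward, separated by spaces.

bVImaj7 is built on the lowered scale degree 6. In F# major degree 6 is D#; lowered it becomes D. In F# minor the chord on D is D–F#–A–C#.

D F# A C#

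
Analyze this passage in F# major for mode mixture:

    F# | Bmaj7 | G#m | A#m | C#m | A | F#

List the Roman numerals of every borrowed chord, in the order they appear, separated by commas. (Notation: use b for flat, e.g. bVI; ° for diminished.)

v, bIII

In F# major the diatonic chords are F#, G#m, A#m, B, C#, D#m, E#dim. Of the given chords, F#, Bmaj7, G#m and A#m are diatonic. But C#m (C#–E–G#) is foreign: the diatonic V on degree 5 is C#, whereas C#m comes from F# minor. It is labeled v. But A (A–C#–E) is foreign: the diatonic iii on degree 3 is A#m, whereas A comes from F# minor. It is labeled bIII.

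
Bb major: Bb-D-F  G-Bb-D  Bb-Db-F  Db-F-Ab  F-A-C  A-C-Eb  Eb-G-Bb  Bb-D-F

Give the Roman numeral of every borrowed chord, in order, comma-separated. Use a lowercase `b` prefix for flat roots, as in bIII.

Bb major has the diatonic set Bb, Cm, Dm, Eb, F, Gm, Adim. Bb–D–F = Bb, G–Bb–D = Gm, F–A–C = F, A–C–Eb = Adim and Eb–G–Bb = Eb all belong to that set. Bb–Db–F is not: scale degree 1 in Bb major carries Bb (I). In Bb minor the chord on that degree is Bbm, so here it functions as i, borrowed from the parallel minor. Db–F–Ab is not: scale degree 3 in Bb major carries Dm (iii). In Bb minor the chord on that degree is Db, so here it functions as bIII, borrowed from the parallel minor.

i, bIII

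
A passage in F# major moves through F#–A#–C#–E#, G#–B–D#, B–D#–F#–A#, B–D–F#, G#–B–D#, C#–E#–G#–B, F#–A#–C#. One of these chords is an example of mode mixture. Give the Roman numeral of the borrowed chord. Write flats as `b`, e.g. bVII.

In F# major the diatonic chords are F#, G#m, A#m, B, C#, D#m, E#dim. F#–A#–C#–E# = F#maj7, G#–B–D# = G#m, B–D#–F#–A# = Bmaj7, C#–E#–G#–B = C#7 and F#–A#–C# = F# all belong to that set. B–D–F# is not: scale degree 4 in F# major carries B (IV). In F# minor the chord on that degree is Bm, so here it functions as iv, borrowed from the parallel minor.

iv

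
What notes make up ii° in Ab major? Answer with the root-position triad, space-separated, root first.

ii° is built on scale degree 2, which is Bb in both Ab major and its parallel. In Ab minor the chord on Bb is Bb–Db–Fb.

Bb Db Fb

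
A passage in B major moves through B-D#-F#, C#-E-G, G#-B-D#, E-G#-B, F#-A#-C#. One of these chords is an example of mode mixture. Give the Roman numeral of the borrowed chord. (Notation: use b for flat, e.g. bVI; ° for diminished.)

In B major the diatonic chords are B, C#m, D#m, E, F#, G#m, A#dim. B–D#–F# = B, G#–B–D# = G#m, E–G#–B = E and F#–A#–C# = F# are all diatonic. C#–E–G doesn't fit — on degree 2 B major would have C#m (ii). C#dim is the degree-2 chord of B minor, so it is the borrowed ii°.

ii°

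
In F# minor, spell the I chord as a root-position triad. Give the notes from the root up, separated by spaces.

F# A# C#

I is built on scale degree 1, which is F# in both F# minor and its parallel. Stacking thirds in F# major on F# gives F#–A#–C#.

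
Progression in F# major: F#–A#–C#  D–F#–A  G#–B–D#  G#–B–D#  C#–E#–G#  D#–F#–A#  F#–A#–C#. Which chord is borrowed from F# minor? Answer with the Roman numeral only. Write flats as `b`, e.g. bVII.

bVI

In F# major the diatonic chords are F#, G#m, A#m, B, C#, D#m, E#dim. F#–A#–C# = F#, G#–B–D# = G#m, C#–E#–G# = C# and D#–F#–A# = D#m are all diatonic. D–F#–A is not: scale degree 6 in F# major carries D#m (vi). In F# minor the chord on that degree is D, so here it functions as bVI, borrowed from the parallel minor.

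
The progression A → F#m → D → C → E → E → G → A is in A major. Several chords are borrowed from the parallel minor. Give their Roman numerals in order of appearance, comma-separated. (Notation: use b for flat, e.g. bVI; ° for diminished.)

bIII, bVII

A major has the diatonic set A, Bm, C#m, D, E, F#m, G#dim. A, F#m, D and E are all diatonic. C (C–E–G) is not: scale degree 3 in A major carries C#m (iii). In A minor the chord on that degree is C, so here it functions as bIII, borrowed from the parallel minor. But G (G–B–D) is foreign: the diatonic vii° on degree 7 is G#dim, whereas G comes from A minor. It is labeled bVII.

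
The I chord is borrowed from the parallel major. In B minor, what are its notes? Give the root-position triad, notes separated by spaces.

B D# F#

The root, B, is scale degree 1 — the same note in B minor and B major; only the chord quality changes. In B major the chord on B is B–D#–F#.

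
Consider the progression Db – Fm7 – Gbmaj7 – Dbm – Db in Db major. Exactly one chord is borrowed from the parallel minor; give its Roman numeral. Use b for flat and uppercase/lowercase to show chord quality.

Db major has the diatonic set Db, Ebm, Fm, Gb, Ab, Bbm, Cdim. Db, Fm7 and Gbmaj7 are all diatonic. But Dbm (Db–Fb–Ab) is foreign: the diatonic I on degree 1 is Db, whereas Dbm comes from Db minor. It is labeled i.

i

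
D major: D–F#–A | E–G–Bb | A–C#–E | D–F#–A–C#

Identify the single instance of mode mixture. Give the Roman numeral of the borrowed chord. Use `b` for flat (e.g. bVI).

D major has the diatonic set D, Em, F#m, G, A, Bm, C#dim. D–F#–A = D, A–C#–E = A and D–F#–A–C# = Dmaj7 all belong to that set. But E–G–Bb is foreign: the diatonic ii on degree 2 is Em, whereas Edim comes from D minor. It is labeled ii°.

ii°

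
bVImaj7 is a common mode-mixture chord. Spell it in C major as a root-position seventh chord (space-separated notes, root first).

Ab C Eb G

Scale degree 6 in C major is A. bVImaj7 uses the lowered form, Ab, taken from C minor. Building the major-seventh chord from the parallel minor on Ab: Ab–C–Eb–G.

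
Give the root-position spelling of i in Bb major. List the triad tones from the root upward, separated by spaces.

i is built on scale degree 1, which is Bb in both Bb major and its parallel. Stacking thirds in Bb minor on Bb gives Bb–Db–F.

Bb Db F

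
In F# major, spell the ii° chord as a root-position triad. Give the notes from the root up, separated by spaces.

ii° is built on scale degree 2, which is G# in both F# major and its parallel. Stacking thirds in F# minor on G# gives G#–B–D.

G# B D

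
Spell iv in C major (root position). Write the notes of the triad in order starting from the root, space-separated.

F Ab C

iv is built on scale degree 4, which is F in both C major and its parallel. Building the minor chord from the parallel minor on F: F–Ab–C.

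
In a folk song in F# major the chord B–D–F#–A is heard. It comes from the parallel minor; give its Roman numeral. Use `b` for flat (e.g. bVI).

iv7

B is scale degree 4 in F# major. Diatonically F# major has B (IV) on that degree; B–D–F#–A is instead the minor-seventh chord native to F# minor, so it takes the label iv7.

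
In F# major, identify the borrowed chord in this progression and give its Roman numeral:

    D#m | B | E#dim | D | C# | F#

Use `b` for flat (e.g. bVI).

F# major has the diatonic set F#, G#m, A#m, B, C#, D#m, E#dim. D#m, B, E#dim, C# and F# are all diatonic. D (D–F#–A) is not: scale degree 6 in F# major carries D#m (vi). In F# minor the chord on that degree is D, so here it functions as bVI, borrowed from the parallel minor.

bVI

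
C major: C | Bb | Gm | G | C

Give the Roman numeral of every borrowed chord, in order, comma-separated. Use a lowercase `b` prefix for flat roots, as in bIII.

C major has the diatonic set C, Dm, Em, F, G, Am, Bdim. C and G both belong to that set. But Bb (Bb–D–F) is foreign: the diatonic vii° on degree 7 is Bdim, whereas Bb comes from C minor. It is labeled bVII. But Gm (G–Bb–D) is foreign: the diatonic V on degree 5 is G, whereas Gm comes from C minor. It is labeled v.

bVII, v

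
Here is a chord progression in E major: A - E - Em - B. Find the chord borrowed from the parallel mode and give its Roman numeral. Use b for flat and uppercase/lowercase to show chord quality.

In E major the diatonic chords are E, F#m, G#m, A, B, C#m, D#dim. A, E and B all belong to that set. Em (E–G–B) doesn't fit — on degree 1 E major would have E (I). Em is the degree-1 chord of E minor, so it is the borrowed i.

i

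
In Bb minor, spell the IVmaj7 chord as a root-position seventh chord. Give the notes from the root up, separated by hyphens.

Eb-G-Bb-D

IVmaj7 is built on scale degree 4, which is Eb in both Bb minor and its parallel. Building the major-seventh chord from the parallel major on Eb: Eb–G–Bb–D.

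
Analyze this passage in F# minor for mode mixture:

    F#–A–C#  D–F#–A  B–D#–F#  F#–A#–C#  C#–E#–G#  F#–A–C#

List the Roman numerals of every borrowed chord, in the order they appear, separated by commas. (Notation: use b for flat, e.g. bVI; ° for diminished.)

In F# minor (with V from harmonic minor) the diatonic chords are F#m, G#dim, A, Bm, C#, D, E. F#–A–C# = F#m, D–F#–A = D and C#–E#–G# = C# are all diatonic. B–D#–F# doesn't fit — on degree 4 F# minor would have Bm (iv). B is the degree-4 chord of F# major, so it is the borrowed IV. But F#–A#–C# is foreign: the diatonic i on degree 1 is F#m, whereas F# comes from F# major. It is labeled I.

IV, I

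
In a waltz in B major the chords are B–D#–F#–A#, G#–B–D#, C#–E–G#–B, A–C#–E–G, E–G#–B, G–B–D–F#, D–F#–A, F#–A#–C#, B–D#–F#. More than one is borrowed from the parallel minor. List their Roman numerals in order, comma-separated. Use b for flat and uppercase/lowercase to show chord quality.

B major has the diatonic set B, C#m, D#m, E, F#, G#m, A#dim. Of the given chords, B–D#–F#–A# = Bmaj7, G#–B–D# = G#m, C#–E–G#–B = C#m7, E–G#–B = E, F#–A#–C# = F# and B–D#–F# = B are diatonic. A–C#–E–G is not: scale degree 7 in B major carries A#dim (vii°). In B minor the chord on that degree is A7, so here it functions as bVII7, borrowed from the parallel minor. But G–B–D–F# is foreign: the diatonic vi on degree 6 is G#m, whereas Gmaj7 comes from B minor. It is labeled bVImaj7. D–F#–A doesn't fit — on degree 3 B major would have D#m (iii). D is the degree-3 chord of B minor, so it is the borrowed bIII.

bVII7, bVImaj7, bIII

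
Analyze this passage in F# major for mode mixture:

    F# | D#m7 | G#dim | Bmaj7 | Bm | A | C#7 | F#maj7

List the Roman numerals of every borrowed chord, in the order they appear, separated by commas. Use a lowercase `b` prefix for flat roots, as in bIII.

The diatonic triads in F# major are F#, G#m, A#m, B, C#, D#m, E#dim. F#, D#m7, Bmaj7, C#7 and F#maj7 all belong to that set. G#dim (G#–B–D) is not: scale degree 2 in F# major carries G#m (ii). In F# minor the chord on that degree is G#dim, so here it functions as ii°, borrowed from the parallel minor. Bm (B–D–F#) doesn't fit — on degree 4 F# major would have B (IV). Bm is the degree-4 chord of F# minor, so it is the borrowed iv. A (A–C#–E) doesn't fit — on degree 3 F# major would have A#m (iii). A is the degree-3 chord of F# minor, so it is the borrowed bIII.

ii°, iv, bIII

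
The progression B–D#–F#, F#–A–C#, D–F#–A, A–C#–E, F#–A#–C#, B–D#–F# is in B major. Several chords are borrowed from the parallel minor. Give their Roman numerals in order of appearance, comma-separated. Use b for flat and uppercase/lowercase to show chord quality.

The diatonic triads in B major are B, C#m, D#m, E, F#, G#m, A#dim. B–D#–F# = B and F#–A#–C# = F# both belong to that set. F#–A–C# doesn't fit — on degree 5 B major would have F# (V). F#m is the degree-5 chord of B minor, so it is the borrowed v. D–F#–A doesn't fit — on degree 3 B major would have D#m (iii). D is the degree-3 chord of B minor, so it is the borrowed bIII. But A–C#–E is foreign: the diatonic vii° on degree 7 is A#dim, whereas A comes from B minor. It is labeled bVII.

v, bIII, bVII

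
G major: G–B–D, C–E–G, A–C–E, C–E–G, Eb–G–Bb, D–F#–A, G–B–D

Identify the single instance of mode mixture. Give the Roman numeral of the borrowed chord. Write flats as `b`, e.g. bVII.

In G major the diatonic chords are G, Am, Bm, C, D, Em, F#dim. G–B–D = G, C–E–G = C, A–C–E = Am and D–F#–A = D are all diatonic. Eb–G–Bb doesn't fit — on degree 6 G major would have Em (vi). Eb is the degree-6 chord of G minor, so it is the borrowed bVI.

bVI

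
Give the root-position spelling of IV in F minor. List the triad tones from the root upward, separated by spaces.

Bb D F

The root, Bb, is scale degree 4 — the same note in F minor and F major; only the chord quality changes. In F major the chord on Bb is Bb–D–F.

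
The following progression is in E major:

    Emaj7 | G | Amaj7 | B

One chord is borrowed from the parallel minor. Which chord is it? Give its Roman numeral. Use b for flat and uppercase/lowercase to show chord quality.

bIII

In E major the diatonic chords are E, F#m, G#m, A, B, C#m, D#dim. Of the given chords, Emaj7, Amaj7 and B are diatonic. But G (G–B–D) is foreign: the diatonic iii on degree 3 is G#m, whereas G comes from E minor. It is labeled bIII.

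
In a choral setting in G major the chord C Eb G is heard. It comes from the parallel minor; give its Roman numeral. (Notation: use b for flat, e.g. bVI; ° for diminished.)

iv

The root C is the diatonic 4th degree of G major; the borrowing shows in the chord quality. Diatonically G major has C (IV) on that degree; C–Eb–G is instead the minor chord native to G minor, so it takes the label iv.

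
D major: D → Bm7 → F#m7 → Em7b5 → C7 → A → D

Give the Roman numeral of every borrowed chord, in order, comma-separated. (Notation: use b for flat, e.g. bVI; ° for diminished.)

In D major the diatonic chords are D, Em, F#m, G, A, Bm, C#dim. Of the given chords, D, Bm7, F#m7 and A are diatonic. But Em7b5 (E–G–Bb–D) is foreign: the diatonic ii on degree 2 is Em, whereas Em7b5 comes from D minor. It is labeled iiø7. C7 (C–E–G–Bb) doesn't fit — on degree 7 D major would have C#dim (vii°). C7 is the degree-7 chord of D minor, so it is the borrowed bVII7.

iiø7, bVII7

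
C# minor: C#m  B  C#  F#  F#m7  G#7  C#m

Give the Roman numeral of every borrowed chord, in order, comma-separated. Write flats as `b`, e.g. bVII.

I, IV

C# minor has the diatonic set C#m, D#dim, E, F#m, G#, A, B (with V from harmonic minor). C#m, B, F#m7 and G#7 all belong to that set. C# (C#–E#–G#) is not: scale degree 1 in C# minor carries C#m (i). In C# major the chord on that degree is C#, so here it functions as I, borrowed from the parallel major. But F# (F#–A#–C#) is foreign: the diatonic iv on degree 4 is F#m, whereas F# comes from C# major. It is labeled IV.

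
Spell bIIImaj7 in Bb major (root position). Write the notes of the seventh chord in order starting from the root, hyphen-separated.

Db-F-Ab-C

The root of bIIImaj7 is the lowered 3rd degree: D becomes Db. Stacking thirds in Bb minor on Db gives Db–F–Ab–C.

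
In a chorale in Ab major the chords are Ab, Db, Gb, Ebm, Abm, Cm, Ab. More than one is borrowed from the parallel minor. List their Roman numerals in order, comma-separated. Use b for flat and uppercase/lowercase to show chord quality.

In Ab major the diatonic chords are Ab, Bbm, Cm, Db, Eb, Fm, Gdim. Of the given chords, Ab, Db and Cm are diatonic. Gb (Gb–Bb–Db) doesn't fit — on degree 7 Ab major would have Gdim (vii°). Gb is the degree-7 chord of Ab minor, so it is the borrowed bVII. Ebm (Eb–Gb–Bb) doesn't fit — on degree 5 Ab major would have Eb (V). Ebm is the degree-5 chord of Ab minor, so it is the borrowed v. Abm (Ab–Cb–Eb) doesn't fit — on degree 1 Ab major would have Ab (I). Abm is the degree-1 chord of Ab minor, so it is the borrowed i.

bVII, v, i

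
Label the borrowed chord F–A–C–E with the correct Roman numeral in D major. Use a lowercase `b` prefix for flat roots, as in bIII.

bIIImaj7

F is the lowered form of scale degree 3 in D major (the diatonic degree 3 is F#). F–A–C–E is a major-seventh chord — the form found in D minor, not the diatonic iii (F#m). Borrowed into D major it is written bIIImaj7.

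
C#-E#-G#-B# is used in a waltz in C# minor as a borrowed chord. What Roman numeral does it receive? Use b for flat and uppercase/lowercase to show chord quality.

Imaj7

The root C# is the diatonic 1st degree of C# minor; the borrowing shows in the chord quality. Diatonically C# minor has C#m (i) on that degree; C#–E#–G#–B# is instead the major-seventh chord native to C# major, so it takes the label Imaj7.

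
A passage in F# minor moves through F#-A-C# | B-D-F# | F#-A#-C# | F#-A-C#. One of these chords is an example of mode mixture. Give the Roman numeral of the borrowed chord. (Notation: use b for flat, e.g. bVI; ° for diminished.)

I

In F# minor (with V from harmonic minor) the diatonic chords are F#m, G#dim, A, Bm, C#, D, E. F#–A–C# = F#m and B–D–F# = Bm are both diatonic. But F#–A#–C# is foreign: the diatonic i on degree 1 is F#m, whereas F# comes from F# major. It is labeled I.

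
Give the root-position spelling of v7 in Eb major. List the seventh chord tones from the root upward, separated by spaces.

v7 is built on scale degree 5, which is Bb in both Eb major and its parallel. Stacking thirds in Eb minor on Bb gives Bb–Db–F–Ab.

Bb Db F Ab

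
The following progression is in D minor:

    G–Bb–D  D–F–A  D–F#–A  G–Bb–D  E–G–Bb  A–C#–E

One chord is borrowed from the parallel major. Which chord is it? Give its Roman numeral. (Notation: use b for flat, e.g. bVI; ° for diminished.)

I

The diatonic triads in D minor (with V from harmonic minor) are Dm, Edim, F, Gm, A, Bb, C. Of the given chords, G–Bb–D = Gm, D–F–A = Dm, E–G–Bb = Edim and A–C#–E = A are diatonic. D–F#–A doesn't fit — on degree 1 D minor would have Dm (i). D is the degree-1 chord of D major, so it is the borrowed I.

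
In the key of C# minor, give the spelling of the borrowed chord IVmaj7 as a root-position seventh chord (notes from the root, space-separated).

IVmaj7 is built on scale degree 4, which is F# in both C# minor and its parallel. In C# major the chord on F# is F#–A#–C#–E#.

F# A# C# E#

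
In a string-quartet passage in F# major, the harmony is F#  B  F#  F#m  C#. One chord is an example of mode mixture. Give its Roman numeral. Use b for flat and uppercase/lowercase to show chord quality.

F# major has the diatonic set F#, G#m, A#m, B, C#, D#m, E#dim. F#, B and C# are all diatonic. F#m (F#–A–C#) is not: scale degree 1 in F# major carries F# (I). In F# minor the chord on that degree is F#m, so here it functions as i, borrowed from the parallel minor.

i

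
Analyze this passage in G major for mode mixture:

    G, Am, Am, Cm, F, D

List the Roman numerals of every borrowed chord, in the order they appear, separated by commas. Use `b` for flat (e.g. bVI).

iv, bVII

The diatonic triads in G major are G, Am, Bm, C, D, Em, F#dim. Of the given chords, G, Am and D are diatonic. Cm (C–Eb–G) is not: scale degree 4 in G major carries C (IV). In G minor the chord on that degree is Cm, so here it functions as iv, borrowed from the parallel minor. F (F–A–C) doesn't fit — on degree 7 G major would have F#dim (vii°). F is the degree-7 chord of G minor, so it is the borrowed bVII.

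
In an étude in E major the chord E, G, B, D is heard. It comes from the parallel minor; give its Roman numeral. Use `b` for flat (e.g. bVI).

E is scale degree 1 in E major. The diatonic chord on degree 1 would be E (I), but E–G–B–D is the minor-seventh chord from E minor. As a borrowed chord it is labeled i7.

i7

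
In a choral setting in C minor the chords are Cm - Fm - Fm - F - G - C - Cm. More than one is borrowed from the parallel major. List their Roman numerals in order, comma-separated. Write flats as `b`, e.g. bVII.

IV, I

The diatonic triads in C minor (with V from harmonic minor) are Cm, Ddim, Eb, Fm, G, Ab, Bb. Cm, Fm and G all belong to that set. But F (F–A–C) is foreign: the diatonic iv on degree 4 is Fm, whereas F comes from C major. It is labeled IV. But C (C–E–G) is foreign: the diatonic i on degree 1 is Cm, whereas C comes from C major. It is labeled I.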